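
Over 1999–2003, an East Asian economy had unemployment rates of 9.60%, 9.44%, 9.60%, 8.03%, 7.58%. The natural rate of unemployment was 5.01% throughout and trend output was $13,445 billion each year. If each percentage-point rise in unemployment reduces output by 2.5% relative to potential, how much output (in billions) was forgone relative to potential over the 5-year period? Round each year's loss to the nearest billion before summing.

Year 1999: gap = -2.5 × (9.6 - 5.01) = -11.475%, loss ≈ 13445 × 11.475/100 ≈ 1543.
Year 2000: gap = -2.5 × (9.44 - 5.01) = -11.075%, loss ≈ 13445 × 11.075/100 ≈ 1489.
Year 2001: gap = -2.5 × (9.6 - 5.01) = -11.475%, loss ≈ 13445 × 11.475/100 ≈ 1543.
Year 2002: gap = -2.5 × (8.03 - 5.01) = -7.55%, loss ≈ 13445 × 7.55/100 ≈ 1015.
Year 2003: gap = -2.5 × (7.58 - 5.01) = -6.425%, loss ≈ 13445 × 6.425/100 ≈ 864.
Total lost output = 1543 + 1489 + 1543 + 1015 + 864 = 6454 billion.

$6,454 billion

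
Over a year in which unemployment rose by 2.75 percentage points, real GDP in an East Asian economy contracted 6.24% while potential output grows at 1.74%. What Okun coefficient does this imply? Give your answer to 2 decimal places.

β ≈ 2.90

Growth form: g_Y = g_Y* - β × Δu, so β = (g_Y* - g_Y)/Δu.
β = (1.74 + 6.24)/2.75 = 7.98/2.75 = 2.90.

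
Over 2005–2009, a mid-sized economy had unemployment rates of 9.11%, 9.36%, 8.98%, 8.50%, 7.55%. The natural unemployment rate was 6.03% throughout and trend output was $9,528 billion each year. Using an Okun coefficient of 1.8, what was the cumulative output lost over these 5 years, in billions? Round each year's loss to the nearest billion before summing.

$2,290 billion

Year 2005: gap = -1.8 × (9.11 - 6.03) = -5.544%, loss ≈ 9528 × 5.544/100 ≈ 528.
Year 2006: gap = -1.8 × (9.36 - 6.03) = -5.994%, loss ≈ 9528 × 5.994/100 ≈ 571.
Year 2007: gap = -1.8 × (8.98 - 6.03) = -5.31%, loss ≈ 9528 × 5.31/100 ≈ 506.
Year 2008: gap = -1.8 × (8.5 - 6.03) = -4.446%, loss ≈ 9528 × 4.446/100 ≈ 424.
Year 2009: gap = -1.8 × (7.55 - 6.03) = -2.736%, loss ≈ 9528 × 2.736/100 ≈ 261.
Total lost output = 528 + 571 + 506 + 424 + 261 = 2290 billion.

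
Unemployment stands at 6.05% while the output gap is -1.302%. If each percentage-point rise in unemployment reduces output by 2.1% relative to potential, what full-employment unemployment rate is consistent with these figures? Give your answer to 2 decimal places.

5.43%

From Okun's law, u - u* = -(output gap)/β = -(-1.302)/2.1 = 0.62 points.
So u* = 6.05 - 0.62 = 5.43%.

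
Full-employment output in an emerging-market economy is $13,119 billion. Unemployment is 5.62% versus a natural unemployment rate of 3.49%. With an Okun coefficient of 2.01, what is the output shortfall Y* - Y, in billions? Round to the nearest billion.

Output gap = -2.01 × (5.62 - 3.49) = -2.01 × 2.13 = -4.2813%.
Actual GDP ≈ 13119 × 0.957187 ≈ 12557 billion, so the shortfall is 13119 - 12557 = 562 billion.

$562 billion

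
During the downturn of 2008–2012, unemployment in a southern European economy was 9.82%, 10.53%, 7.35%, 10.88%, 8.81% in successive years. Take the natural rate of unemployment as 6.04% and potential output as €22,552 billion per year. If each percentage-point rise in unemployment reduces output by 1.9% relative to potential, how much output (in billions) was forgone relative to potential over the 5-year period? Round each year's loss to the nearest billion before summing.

Year 2008: gap = -1.9 × (9.82 - 6.04) = -7.182%, loss ≈ 22552 × 7.182/100 ≈ 1620.
Year 2009: gap = -1.9 × (10.53 - 6.04) = -8.531%, loss ≈ 22552 × 8.531/100 ≈ 1924.
Year 2010: gap = -1.9 × (7.35 - 6.04) = -2.489%, loss ≈ 22552 × 2.489/100 ≈ 561.
Year 2011: gap = -1.9 × (10.88 - 6.04) = -9.196%, loss ≈ 22552 × 9.196/100 ≈ 2074.
Year 2012: gap = -1.9 × (8.81 - 6.04) = -5.263%, loss ≈ 22552 × 5.263/100 ≈ 1187.
Total lost output = 1620 + 1924 + 561 + 2074 + 1187 = 7366 billion.

€7,366 billion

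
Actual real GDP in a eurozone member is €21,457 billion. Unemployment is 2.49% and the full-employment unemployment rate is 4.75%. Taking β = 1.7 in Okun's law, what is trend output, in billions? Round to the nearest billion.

Unemployment gap = 2.49 - 4.75 = -2.26 points, so output gap = -1.7 × (-2.26) = 3.842%.
Since Y = Y* × (1 + gap/100), Y* = 21457/1.03842 ≈ 20663 billion.

€20,663 billion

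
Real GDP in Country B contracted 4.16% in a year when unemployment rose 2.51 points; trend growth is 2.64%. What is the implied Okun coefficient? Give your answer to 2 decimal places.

β ≈ 2.71

Growth form: g_Y = g_Y* - β × Δu, so β = (g_Y* - g_Y)/Δu.
β = (2.64 + 4.16)/2.51 = 6.8/2.51 = 2.71.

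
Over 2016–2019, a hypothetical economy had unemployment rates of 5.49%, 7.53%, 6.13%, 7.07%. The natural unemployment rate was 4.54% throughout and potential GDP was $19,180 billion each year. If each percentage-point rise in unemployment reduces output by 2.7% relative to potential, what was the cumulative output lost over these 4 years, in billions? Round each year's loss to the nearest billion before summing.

Year 2016: gap = -2.7 × (5.49 - 4.54) = -2.565%, loss ≈ 19180 × 2.565/100 ≈ 492.
Year 2017: gap = -2.7 × (7.53 - 4.54) = -8.073%, loss ≈ 19180 × 8.073/100 ≈ 1548.
Year 2018: gap = -2.7 × (6.13 - 4.54) = -4.293%, loss ≈ 19180 × 4.293/100 ≈ 823.
Year 2019: gap = -2.7 × (7.07 - 4.54) = -6.831%, loss ≈ 19180 × 6.831/100 ≈ 1310.
Total lost output = 492 + 1548 + 823 + 1310 = 4173 billion.

$4,173 billion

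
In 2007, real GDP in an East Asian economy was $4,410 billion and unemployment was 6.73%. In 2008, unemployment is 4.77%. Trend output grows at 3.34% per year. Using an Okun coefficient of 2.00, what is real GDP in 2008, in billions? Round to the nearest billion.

$4,730 billion

Δu = 4.77 - 6.73 = -1.96 points.
Okun's law (growth form): g_Y = g_Y* - β × Δu = 3.34 - 2.00 × (-1.96) = 3.34 + 3.92 = 7.26%.
Real GDP in the next year = 4410 × (1 + 7.26/100) = 4410 × 1.0726 ≈ 4730 billion.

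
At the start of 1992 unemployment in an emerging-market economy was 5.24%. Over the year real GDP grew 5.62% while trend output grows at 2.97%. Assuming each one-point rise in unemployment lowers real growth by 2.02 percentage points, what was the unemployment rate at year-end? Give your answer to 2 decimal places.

Growth-rate Okun's law: g_Y = g_Y* - β × Δu, so Δu = (g_Y* - g_Y)/β.
Δu = (2.97 - 5.62)/2.02 = -2.65/2.02 = -1.31 percentage points.
Year-end unemployment = 5.24 - 1.31 = 3.93%.

3.93%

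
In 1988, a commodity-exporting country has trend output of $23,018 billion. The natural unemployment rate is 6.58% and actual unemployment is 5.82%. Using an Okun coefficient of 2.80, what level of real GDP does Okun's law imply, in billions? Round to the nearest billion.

$23,508 billion

Unemployment gap = 5.82 - 6.58 = -0.76 points, so the output gap is -2.8 × (-0.76) = 2.128%.
Actual GDP = 23018 × (1 + 2.128/100) = 23018 × 1.02128 ≈ 23508 billion.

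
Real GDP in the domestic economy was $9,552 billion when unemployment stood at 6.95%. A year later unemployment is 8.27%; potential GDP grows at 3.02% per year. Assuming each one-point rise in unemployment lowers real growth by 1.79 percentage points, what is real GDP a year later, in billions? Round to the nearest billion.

$9,615 billion

Δu = 8.27 - 6.95 = 1.32 points.
Okun's law (growth form): g_Y = g_Y* - β × Δu = 3.02 - 1.79 × (1.32) = 3.02 - 2.3628 = 0.6572%.
Real GDP in the next year = 9552 × (1 + 0.6572/100) = 9552 × 1.006572 ≈ 9615 billion.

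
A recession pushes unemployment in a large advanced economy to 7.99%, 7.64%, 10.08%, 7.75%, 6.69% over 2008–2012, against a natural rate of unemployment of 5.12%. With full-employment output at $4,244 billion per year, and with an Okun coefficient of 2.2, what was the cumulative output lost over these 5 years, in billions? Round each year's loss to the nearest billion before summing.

Year 2008: gap = -2.2 × (7.99 - 5.12) = -6.314%, loss ≈ 4244 × 6.314/100 ≈ 268.
Year 2009: gap = -2.2 × (7.64 - 5.12) = -5.544%, loss ≈ 4244 × 5.544/100 ≈ 235.
Year 2010: gap = -2.2 × (10.08 - 5.12) = -10.912%, loss ≈ 4244 × 10.912/100 ≈ 463.
Year 2011: gap = -2.2 × (7.75 - 5.12) = -5.786%, loss ≈ 4244 × 5.786/100 ≈ 246.
Year 2012: gap = -2.2 × (6.69 - 5.12) = -3.454%, loss ≈ 4244 × 3.454/100 ≈ 147.
Total lost output = 268 + 235 + 463 + 246 + 147 = 1359 billion.

$1,359 billion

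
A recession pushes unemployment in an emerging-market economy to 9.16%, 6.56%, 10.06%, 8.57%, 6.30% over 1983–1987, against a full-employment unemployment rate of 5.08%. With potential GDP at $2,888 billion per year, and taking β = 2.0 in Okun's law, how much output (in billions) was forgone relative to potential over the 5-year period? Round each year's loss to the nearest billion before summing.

$881 billion

Year 1983: gap = -2.0 × (9.16 - 5.08) = -8.16%, loss ≈ 2888 × 8.16/100 ≈ 236.
Year 1984: gap = -2.0 × (6.56 - 5.08) = -2.96%, loss ≈ 2888 × 2.96/100 ≈ 85.
Year 1985: gap = -2.0 × (10.06 - 5.08) = -9.96%, loss ≈ 2888 × 9.96/100 ≈ 288.
Year 1986: gap = -2.0 × (8.57 - 5.08) = -6.98%, loss ≈ 2888 × 6.98/100 ≈ 202.
Year 1987: gap = -2.0 × (6.3 - 5.08) = -2.44%, loss ≈ 2888 × 2.44/100 ≈ 70.
Total lost output = 236 + 85 + 288 + 202 + 70 = 881 billion.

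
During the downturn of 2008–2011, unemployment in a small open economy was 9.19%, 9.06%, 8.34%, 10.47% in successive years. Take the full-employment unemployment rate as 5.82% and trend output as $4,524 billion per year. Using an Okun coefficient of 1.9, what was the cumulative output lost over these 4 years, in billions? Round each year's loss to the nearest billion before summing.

Year 2008: gap = -1.9 × (9.19 - 5.82) = -6.403%, loss ≈ 4524 × 6.403/100 ≈ 290.
Year 2009: gap = -1.9 × (9.06 - 5.82) = -6.156%, loss ≈ 4524 × 6.156/100 ≈ 278.
Year 2010: gap = -1.9 × (8.34 - 5.82) = -4.788%, loss ≈ 4524 × 4.788/100 ≈ 217.
Year 2011: gap = -1.9 × (10.47 - 5.82) = -8.835%, loss ≈ 4524 × 8.835/100 ≈ 400.
Total lost output = 290 + 278 + 217 + 400 = 1185 billion.

$1,185 billion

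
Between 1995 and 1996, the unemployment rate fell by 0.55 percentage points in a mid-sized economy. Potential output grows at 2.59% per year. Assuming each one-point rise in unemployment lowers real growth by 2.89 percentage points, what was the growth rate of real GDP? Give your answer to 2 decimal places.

Growth-rate Okun's law: g_Y = g_Y* - β × Δu.
g_Y = 2.59 - 2.89 × (-0.55) = 2.59 + 1.5895 = 4.1795%, i.e. 4.18% to 2 d.p.

4.18%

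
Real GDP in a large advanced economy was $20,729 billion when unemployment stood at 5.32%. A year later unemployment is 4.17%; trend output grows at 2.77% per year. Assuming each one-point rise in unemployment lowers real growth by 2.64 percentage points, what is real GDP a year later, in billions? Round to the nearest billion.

Δu = 4.17 - 5.32 = -1.15 points.
Okun's law (growth form): g_Y = g_Y* - β × Δu = 2.77 - 2.64 × (-1.15) = 2.77 + 3.036 = 5.806%.
Real GDP in the next year = 20729 × (1 + 5.806/100) = 20729 × 1.05806 ≈ 21933 billion.

$21,933 billion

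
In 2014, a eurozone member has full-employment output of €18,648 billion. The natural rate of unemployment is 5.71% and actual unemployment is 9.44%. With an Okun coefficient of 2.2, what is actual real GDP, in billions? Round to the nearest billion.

Unemployment gap = 9.44 - 5.71 = 3.73 points, so the output gap is -2.2 × 3.73 = -8.206%.
Actual GDP = 18648 × (1 - 8.206/100) = 18648 × 0.91794 ≈ 17118 billion.

€17,118 billion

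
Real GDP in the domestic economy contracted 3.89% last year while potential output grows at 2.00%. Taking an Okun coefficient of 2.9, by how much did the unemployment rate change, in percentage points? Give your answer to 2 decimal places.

Growth-rate Okun's law: g_Y = g_Y* - β × Δu, so Δu = (g_Y* - g_Y)/β.
Δu = (2 + 3.89)/2.9 = 5.89/2.9 = 2.03 percentage points.

2.03 percentage points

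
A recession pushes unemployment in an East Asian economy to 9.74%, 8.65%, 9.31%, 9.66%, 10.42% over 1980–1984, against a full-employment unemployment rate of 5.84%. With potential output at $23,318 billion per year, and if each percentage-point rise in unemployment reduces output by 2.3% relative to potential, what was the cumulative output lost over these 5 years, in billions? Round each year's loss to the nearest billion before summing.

$9,965 billion

Year 1980: gap = -2.3 × (9.74 - 5.84) = -8.97%, loss ≈ 23318 × 8.97/100 ≈ 2092.
Year 1981: gap = -2.3 × (8.65 - 5.84) = -6.463%, loss ≈ 23318 × 6.463/100 ≈ 1507.
Year 1982: gap = -2.3 × (9.31 - 5.84) = -7.981%, loss ≈ 23318 × 7.981/100 ≈ 1861.
Year 1983: gap = -2.3 × (9.66 - 5.84) = -8.786%, loss ≈ 23318 × 8.786/100 ≈ 2049.
Year 1984: gap = -2.3 × (10.42 - 5.84) = -10.534%, loss ≈ 23318 × 10.534/100 ≈ 2456.
Total lost output = 2092 + 1507 + 1861 + 2049 + 2456 = 9965 billion.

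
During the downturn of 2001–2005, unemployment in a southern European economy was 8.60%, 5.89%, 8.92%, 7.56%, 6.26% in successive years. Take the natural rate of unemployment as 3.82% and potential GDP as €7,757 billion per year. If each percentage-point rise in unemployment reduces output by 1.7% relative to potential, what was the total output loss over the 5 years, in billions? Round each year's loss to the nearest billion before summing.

Year 2001: gap = -1.7 × (8.6 - 3.82) = -8.126%, loss ≈ 7757 × 8.126/100 ≈ 630.
Year 2002: gap = -1.7 × (5.89 - 3.82) = -3.519%, loss ≈ 7757 × 3.519/100 ≈ 273.
Year 2003: gap = -1.7 × (8.92 - 3.82) = -8.67%, loss ≈ 7757 × 8.67/100 ≈ 673.
Year 2004: gap = -1.7 × (7.56 - 3.82) = -6.358%, loss ≈ 7757 × 6.358/100 ≈ 493.
Year 2005: gap = -1.7 × (6.26 - 3.82) = -4.148%, loss ≈ 7757 × 4.148/100 ≈ 322.
Total lost output = 630 + 273 + 673 + 493 + 322 = 2391 billion.

€2,391 billion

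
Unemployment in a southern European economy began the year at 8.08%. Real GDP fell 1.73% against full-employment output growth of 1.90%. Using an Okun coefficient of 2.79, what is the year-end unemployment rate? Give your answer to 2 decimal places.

9.38%

Growth-rate Okun's law: g_Y = g_Y* - β × Δu, so Δu = (g_Y* - g_Y)/β.
Δu = (1.9 + 1.73)/2.79 = 3.63/2.79 = 1.30 percentage points.
Year-end unemployment = 8.08 + 1.3 = 9.38%.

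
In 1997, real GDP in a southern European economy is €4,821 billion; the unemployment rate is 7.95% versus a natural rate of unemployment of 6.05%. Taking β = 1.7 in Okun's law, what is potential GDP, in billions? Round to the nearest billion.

Unemployment gap = 7.95 - 6.05 = 1.9 points, so output gap = -1.7 × 1.9 = -3.23%.
Since Y = Y* × (1 + gap/100), Y* = 4821/0.9677 ≈ 4982 billion.

€4,982 billion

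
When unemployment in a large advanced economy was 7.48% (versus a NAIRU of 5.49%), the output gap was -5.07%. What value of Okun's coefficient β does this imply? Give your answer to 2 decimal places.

β ≈ 2.55

Okun's law: output gap = -β × (u - u*).
-5.07 = -β × (7.48 - 5.49) = -β × 1.99, so β = 5.07/1.99 = 2.55.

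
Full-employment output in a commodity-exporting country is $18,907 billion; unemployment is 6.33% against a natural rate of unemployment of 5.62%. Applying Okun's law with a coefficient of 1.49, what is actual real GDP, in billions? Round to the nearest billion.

$18,707 billion

Unemployment gap = 6.33 - 5.62 = 0.71 points, so the output gap is -1.49 × 0.71 = -1.0579%.
Actual GDP = 18907 × (1 - 1.0579/100) = 18907 × 0.989421 ≈ 18707 billion.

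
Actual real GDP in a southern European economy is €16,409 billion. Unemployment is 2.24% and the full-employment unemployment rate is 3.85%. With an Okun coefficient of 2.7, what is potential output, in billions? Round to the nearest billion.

Unemployment gap = 2.24 - 3.85 = -1.61 points, so output gap = -2.7 × (-1.61) = 4.347%.
Since Y = Y* × (1 + gap/100), Y* = 16409/1.04347 ≈ 15725 billion.

€15,725 billion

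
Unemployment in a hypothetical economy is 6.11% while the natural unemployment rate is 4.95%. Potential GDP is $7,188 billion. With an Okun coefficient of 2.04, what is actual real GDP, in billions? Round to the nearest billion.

$7,018 billion

Unemployment gap = 6.11 - 4.95 = 1.16 points, so the output gap is -2.04 × 1.16 = -2.3664%.
Actual GDP = 7188 × (1 - 2.3664/100) = 7188 × 0.976336 ≈ 7018 billion.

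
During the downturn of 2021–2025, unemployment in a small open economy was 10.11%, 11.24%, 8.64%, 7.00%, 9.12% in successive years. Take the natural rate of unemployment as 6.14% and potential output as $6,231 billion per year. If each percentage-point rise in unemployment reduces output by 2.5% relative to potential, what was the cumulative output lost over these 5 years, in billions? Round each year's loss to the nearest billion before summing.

Year 2021: gap = -2.5 × (10.11 - 6.14) = -9.925%, loss ≈ 6231 × 9.925/100 ≈ 618.
Year 2022: gap = -2.5 × (11.24 - 6.14) = -12.75%, loss ≈ 6231 × 12.75/100 ≈ 794.
Year 2023: gap = -2.5 × (8.64 - 6.14) = -6.25%, loss ≈ 6231 × 6.25/100 ≈ 389.
Year 2024: gap = -2.5 × (7 - 6.14) = -2.15%, loss ≈ 6231 × 2.15/100 ≈ 134.
Year 2025: gap = -2.5 × (9.12 - 6.14) = -7.45%, loss ≈ 6231 × 7.45/100 ≈ 464.
Total lost output = 618 + 794 + 389 + 134 + 464 = 2399 billion.

$2,399 billion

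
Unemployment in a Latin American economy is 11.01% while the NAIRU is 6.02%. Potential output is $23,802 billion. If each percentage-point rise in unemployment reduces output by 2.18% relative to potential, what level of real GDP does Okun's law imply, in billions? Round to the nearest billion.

Unemployment gap = 11.01 - 6.02 = 4.99 points, so the output gap is -2.18 × 4.99 = -10.8782%.
Actual GDP = 23802 × (1 - 10.8782/100) = 23802 × 0.891218 ≈ 21213 billion.

$21,213 billion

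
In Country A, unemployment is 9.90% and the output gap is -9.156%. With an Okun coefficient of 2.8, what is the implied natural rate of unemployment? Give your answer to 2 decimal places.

6.63%

From Okun's law, u - u* = -(output gap)/β = -(-9.156)/2.8 = 3.27 points.
So u* = 9.9 - 3.27 = 6.63%.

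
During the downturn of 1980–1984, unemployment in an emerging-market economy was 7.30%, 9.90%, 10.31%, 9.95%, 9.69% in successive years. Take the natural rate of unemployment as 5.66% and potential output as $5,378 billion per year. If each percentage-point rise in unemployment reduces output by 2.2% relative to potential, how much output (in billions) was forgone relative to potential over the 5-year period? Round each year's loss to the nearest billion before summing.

Year 1980: gap = -2.2 × (7.3 - 5.66) = -3.608%, loss ≈ 5378 × 3.608/100 ≈ 194.
Year 1981: gap = -2.2 × (9.9 - 5.66) = -9.328%, loss ≈ 5378 × 9.328/100 ≈ 502.
Year 1982: gap = -2.2 × (10.31 - 5.66) = -10.23%, loss ≈ 5378 × 10.23/100 ≈ 550.
Year 1983: gap = -2.2 × (9.95 - 5.66) = -9.438%, loss ≈ 5378 × 9.438/100 ≈ 508.
Year 1984: gap = -2.2 × (9.69 - 5.66) = -8.866%, loss ≈ 5378 × 8.866/100 ≈ 477.
Total lost output = 194 + 502 + 550 + 508 + 477 = 2231 billion.

$2,231 billion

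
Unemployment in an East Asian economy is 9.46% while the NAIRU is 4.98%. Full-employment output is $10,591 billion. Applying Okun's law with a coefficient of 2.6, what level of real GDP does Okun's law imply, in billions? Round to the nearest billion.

$9,357 billion

Unemployment gap = 9.46 - 4.98 = 4.48 points, so the output gap is -2.6 × 4.48 = -11.648%.
Actual GDP = 10591 × (1 - 11.648/100) = 10591 × 0.88352 ≈ 9357 billion.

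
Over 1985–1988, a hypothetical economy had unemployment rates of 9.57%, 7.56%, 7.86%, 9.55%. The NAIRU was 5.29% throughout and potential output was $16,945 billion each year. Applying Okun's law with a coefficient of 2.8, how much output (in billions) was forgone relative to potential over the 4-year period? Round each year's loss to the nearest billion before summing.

$6,348 billion

Year 1985: gap = -2.8 × (9.57 - 5.29) = -11.984%, loss ≈ 16945 × 11.984/100 ≈ 2031.
Year 1986: gap = -2.8 × (7.56 - 5.29) = -6.356%, loss ≈ 16945 × 6.356/100 ≈ 1077.
Year 1987: gap = -2.8 × (7.86 - 5.29) = -7.196%, loss ≈ 16945 × 7.196/100 ≈ 1219.
Year 1988: gap = -2.8 × (9.55 - 5.29) = -11.928%, loss ≈ 16945 × 11.928/100 ≈ 2021.
Total lost output = 2031 + 1077 + 1219 + 2021 = 6348 billion.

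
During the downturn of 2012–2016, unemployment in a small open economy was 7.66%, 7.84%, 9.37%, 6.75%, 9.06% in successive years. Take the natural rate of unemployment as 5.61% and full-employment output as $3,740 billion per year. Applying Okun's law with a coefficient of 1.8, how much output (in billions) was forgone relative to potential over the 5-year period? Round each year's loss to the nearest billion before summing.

Year 2012: gap = -1.8 × (7.66 - 5.61) = -3.69%, loss ≈ 3740 × 3.69/100 ≈ 138.
Year 2013: gap = -1.8 × (7.84 - 5.61) = -4.014%, loss ≈ 3740 × 4.014/100 ≈ 150.
Year 2014: gap = -1.8 × (9.37 - 5.61) = -6.768%, loss ≈ 3740 × 6.768/100 ≈ 253.
Year 2015: gap = -1.8 × (6.75 - 5.61) = -2.052%, loss ≈ 3740 × 2.052/100 ≈ 77.
Year 2016: gap = -1.8 × (9.06 - 5.61) = -6.21%, loss ≈ 3740 × 6.21/100 ≈ 232.
Total lost output = 138 + 150 + 253 + 77 + 232 = 850 billion.

$850 billion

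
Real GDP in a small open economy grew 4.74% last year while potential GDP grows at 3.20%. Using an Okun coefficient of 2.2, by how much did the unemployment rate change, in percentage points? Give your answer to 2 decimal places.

-0.70 percentage points

Growth-rate Okun's law: g_Y = g_Y* - β × Δu, so Δu = (g_Y* - g_Y)/β.
Δu = (3.2 - 4.74)/2.2 = -1.54/2.2 = -0.70 percentage points.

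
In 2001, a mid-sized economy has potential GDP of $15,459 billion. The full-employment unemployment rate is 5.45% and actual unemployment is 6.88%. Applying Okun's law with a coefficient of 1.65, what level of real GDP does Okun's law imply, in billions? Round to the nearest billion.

$15,094 billion

Unemployment gap = 6.88 - 5.45 = 1.43 points, so the output gap is -1.65 × 1.43 = -2.3595%.
Actual GDP = 15459 × (1 - 2.3595/100) = 15459 × 0.976405 ≈ 15094 billion.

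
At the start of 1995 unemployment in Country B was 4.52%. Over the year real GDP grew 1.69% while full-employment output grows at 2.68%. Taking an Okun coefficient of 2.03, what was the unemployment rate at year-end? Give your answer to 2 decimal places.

Growth-rate Okun's law: g_Y = g_Y* - β × Δu, so Δu = (g_Y* - g_Y)/β.
Δu = (2.68 - 1.69)/2.03 = 0.99/2.03 = 0.49 percentage points.
Year-end unemployment = 4.52 + 0.49 = 5.01%.

5.01%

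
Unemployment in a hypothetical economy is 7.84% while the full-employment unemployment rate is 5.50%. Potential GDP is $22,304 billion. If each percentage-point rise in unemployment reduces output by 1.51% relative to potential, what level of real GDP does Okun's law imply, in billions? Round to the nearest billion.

$21,516 billion

Unemployment gap = 7.84 - 5.5 = 2.34 points, so the output gap is -1.51 × 2.34 = -3.5334%.
Actual GDP = 22304 × (1 - 3.5334/100) = 22304 × 0.964666 ≈ 21516 billion.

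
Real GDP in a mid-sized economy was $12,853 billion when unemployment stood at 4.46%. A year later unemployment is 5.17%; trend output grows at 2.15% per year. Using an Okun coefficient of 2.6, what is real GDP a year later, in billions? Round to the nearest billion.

Δu = 5.17 - 4.46 = 0.71 points.
Okun's law (growth form): g_Y = g_Y* - β × Δu = 2.15 - 2.6 × (0.71) = 2.15 - 1.846 = 0.304%.
Real GDP in the next year = 12853 × (1 + 0.304/100) = 12853 × 1.00304 ≈ 12892 billion.

$12,892 billion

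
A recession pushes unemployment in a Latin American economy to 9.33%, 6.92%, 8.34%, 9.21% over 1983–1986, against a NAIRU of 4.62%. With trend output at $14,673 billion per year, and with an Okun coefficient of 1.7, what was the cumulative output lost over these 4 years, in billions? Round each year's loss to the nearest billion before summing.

$3,822 billion

Year 1983: gap = -1.7 × (9.33 - 4.62) = -8.007%, loss ≈ 14673 × 8.007/100 ≈ 1175.
Year 1984: gap = -1.7 × (6.92 - 4.62) = -3.91%, loss ≈ 14673 × 3.91/100 ≈ 574.
Year 1985: gap = -1.7 × (8.34 - 4.62) = -6.324%, loss ≈ 14673 × 6.324/100 ≈ 928.
Year 1986: gap = -1.7 × (9.21 - 4.62) = -7.803%, loss ≈ 14673 × 7.803/100 ≈ 1145.
Total lost output = 1175 + 574 + 928 + 1145 = 3822 billion.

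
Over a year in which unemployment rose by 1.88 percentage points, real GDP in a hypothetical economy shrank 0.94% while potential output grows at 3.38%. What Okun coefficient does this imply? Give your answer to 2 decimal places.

Growth form: g_Y = g_Y* - β × Δu, so β = (g_Y* - g_Y)/Δu.
β = (3.38 + 0.94)/1.88 = 4.32/1.88 = 2.30.

β ≈ 2.30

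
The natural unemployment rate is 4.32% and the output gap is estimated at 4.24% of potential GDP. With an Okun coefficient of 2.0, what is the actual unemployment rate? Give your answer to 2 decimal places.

From Okun's law, u - u* = -(output gap)/β = -(4.24)/2.0 = -2.12 points.
So u = 4.32 - 2.12 = 2.20%.

2.20%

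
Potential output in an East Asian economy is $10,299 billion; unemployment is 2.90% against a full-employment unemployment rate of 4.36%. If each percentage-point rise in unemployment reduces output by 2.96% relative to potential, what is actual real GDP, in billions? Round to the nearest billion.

$10,744 billion

Unemployment gap = 2.9 - 4.36 = -1.46 points, so the output gap is -2.96 × (-1.46) = 4.3216%.
Actual GDP = 10299 × (1 + 4.3216/100) = 10299 × 1.043216 ≈ 10744 billion.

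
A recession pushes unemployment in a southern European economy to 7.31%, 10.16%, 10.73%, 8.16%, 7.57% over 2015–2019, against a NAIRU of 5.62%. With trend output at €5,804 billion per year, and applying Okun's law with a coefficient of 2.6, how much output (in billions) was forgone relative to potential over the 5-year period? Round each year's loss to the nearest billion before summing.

€2,388 billion

Year 2015: gap = -2.6 × (7.31 - 5.62) = -4.394%, loss ≈ 5804 × 4.394/100 ≈ 255.
Year 2016: gap = -2.6 × (10.16 - 5.62) = -11.804%, loss ≈ 5804 × 11.804/100 ≈ 685.
Year 2017: gap = -2.6 × (10.73 - 5.62) = -13.286%, loss ≈ 5804 × 13.286/100 ≈ 771.
Year 2018: gap = -2.6 × (8.16 - 5.62) = -6.604%, loss ≈ 5804 × 6.604/100 ≈ 383.
Year 2019: gap = -2.6 × (7.57 - 5.62) = -5.07%, loss ≈ 5804 × 5.07/100 ≈ 294.
Total lost output = 255 + 685 + 771 + 383 + 294 = 2388 billion.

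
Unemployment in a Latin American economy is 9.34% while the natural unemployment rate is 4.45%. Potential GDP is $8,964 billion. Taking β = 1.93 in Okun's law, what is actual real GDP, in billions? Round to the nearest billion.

$8,118 billion

Unemployment gap = 9.34 - 4.45 = 4.89 points, so the output gap is -1.93 × 4.89 = -9.4377%.
Actual GDP = 8964 × (1 - 9.4377/100) = 8964 × 0.905623 ≈ 8118 billion.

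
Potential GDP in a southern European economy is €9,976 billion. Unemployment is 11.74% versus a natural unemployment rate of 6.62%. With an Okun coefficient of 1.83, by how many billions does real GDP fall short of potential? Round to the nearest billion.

Output gap = -1.83 × (11.74 - 6.62) = -1.83 × 5.12 = -9.3696%.
Actual GDP ≈ 9976 × 0.906304 ≈ 9041 billion, so the shortfall is 9976 - 9041 = 935 billion.

€935 billion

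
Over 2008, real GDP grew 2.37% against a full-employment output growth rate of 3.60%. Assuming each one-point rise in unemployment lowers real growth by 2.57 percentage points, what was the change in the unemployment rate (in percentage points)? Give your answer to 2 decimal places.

0.48 percentage points

Growth-rate Okun's law: g_Y = g_Y* - β × Δu, so Δu = (g_Y* - g_Y)/β.
Δu = (3.6 - 2.37)/2.57 = 1.23/2.57 = 0.48 percentage points.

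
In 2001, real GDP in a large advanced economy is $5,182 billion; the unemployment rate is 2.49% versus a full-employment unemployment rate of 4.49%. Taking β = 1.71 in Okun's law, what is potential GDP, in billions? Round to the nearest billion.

Unemployment gap = 2.49 - 4.49 = -2 points, so output gap = -1.71 × (-2) = 3.42%.
Since Y = Y* × (1 + gap/100), Y* = 5182/1.0342 ≈ 5011 billion.

$5,011 billion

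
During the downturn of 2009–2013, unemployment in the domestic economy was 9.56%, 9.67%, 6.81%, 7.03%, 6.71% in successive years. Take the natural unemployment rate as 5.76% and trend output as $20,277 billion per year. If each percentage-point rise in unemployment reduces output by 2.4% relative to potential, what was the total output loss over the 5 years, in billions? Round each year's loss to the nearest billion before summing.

$5,343 billion

Year 2009: gap = -2.4 × (9.56 - 5.76) = -9.12%, loss ≈ 20277 × 9.12/100 ≈ 1849.
Year 2010: gap = -2.4 × (9.67 - 5.76) = -9.384%, loss ≈ 20277 × 9.384/100 ≈ 1903.
Year 2011: gap = -2.4 × (6.81 - 5.76) = -2.52%, loss ≈ 20277 × 2.52/100 ≈ 511.
Year 2012: gap = -2.4 × (7.03 - 5.76) = -3.048%, loss ≈ 20277 × 3.048/100 ≈ 618.
Year 2013: gap = -2.4 × (6.71 - 5.76) = -2.28%, loss ≈ 20277 × 2.28/100 ≈ 462.
Total lost output = 1849 + 1903 + 511 + 618 + 462 = 5343 billion.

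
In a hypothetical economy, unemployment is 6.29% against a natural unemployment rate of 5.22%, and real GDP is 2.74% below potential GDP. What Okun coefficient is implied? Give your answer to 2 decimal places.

β ≈ 2.56

Okun's law: output gap = -β × (u - u*).
-2.74 = -β × (6.29 - 5.22) = -β × 1.07, so β = 2.74/1.07 = 2.56.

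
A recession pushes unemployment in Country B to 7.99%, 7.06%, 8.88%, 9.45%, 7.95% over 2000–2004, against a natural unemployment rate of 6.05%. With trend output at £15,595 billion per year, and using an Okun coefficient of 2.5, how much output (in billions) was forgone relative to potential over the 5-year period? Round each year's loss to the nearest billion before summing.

Year 2000: gap = -2.5 × (7.99 - 6.05) = -4.85%, loss ≈ 15595 × 4.85/100 ≈ 756.
Year 2001: gap = -2.5 × (7.06 - 6.05) = -2.525%, loss ≈ 15595 × 2.525/100 ≈ 394.
Year 2002: gap = -2.5 × (8.88 - 6.05) = -7.075%, loss ≈ 15595 × 7.075/100 ≈ 1103.
Year 2003: gap = -2.5 × (9.45 - 6.05) = -8.5%, loss ≈ 15595 × 8.5/100 ≈ 1326.
Year 2004: gap = -2.5 × (7.95 - 6.05) = -4.75%, loss ≈ 15595 × 4.75/100 ≈ 741.
Total lost output = 756 + 394 + 1103 + 1326 + 741 = 4320 billion.

£4,320 billion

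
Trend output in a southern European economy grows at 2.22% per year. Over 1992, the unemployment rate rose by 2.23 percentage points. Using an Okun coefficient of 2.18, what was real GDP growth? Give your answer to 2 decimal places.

Growth-rate Okun's law: g_Y = g_Y* - β × Δu.
g_Y = 2.22 - 2.18 × (2.23) = 2.22 - 4.8614 = -2.6414%, i.e. -2.64% to 2 d.p.

-2.64%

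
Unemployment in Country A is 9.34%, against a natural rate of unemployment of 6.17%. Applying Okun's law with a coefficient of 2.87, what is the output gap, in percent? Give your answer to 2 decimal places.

The unemployment gap is 9.34 - 6.17 = 3.17 percentage points.
Okun's law gives an output gap of -2.87 × 3.17 = -9.0979%, i.e. 9.10% below potential.

-9.10%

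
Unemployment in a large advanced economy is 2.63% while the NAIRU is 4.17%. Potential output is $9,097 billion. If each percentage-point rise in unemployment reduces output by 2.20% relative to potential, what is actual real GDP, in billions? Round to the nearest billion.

Unemployment gap = 2.63 - 4.17 = -1.54 points, so the output gap is -2.2 × (-1.54) = 3.388%.
Actual GDP = 9097 × (1 + 3.388/100) = 9097 × 1.03388 ≈ 9405 billion.

$9,405 billion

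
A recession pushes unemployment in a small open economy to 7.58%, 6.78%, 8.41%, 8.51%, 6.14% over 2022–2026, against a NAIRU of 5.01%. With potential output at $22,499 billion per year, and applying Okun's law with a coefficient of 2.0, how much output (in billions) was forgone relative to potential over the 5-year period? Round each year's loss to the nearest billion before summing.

Year 2022: gap = -2.0 × (7.58 - 5.01) = -5.14%, loss ≈ 22499 × 5.14/100 ≈ 1156.
Year 2023: gap = -2.0 × (6.78 - 5.01) = -3.54%, loss ≈ 22499 × 3.54/100 ≈ 796.
Year 2024: gap = -2.0 × (8.41 - 5.01) = -6.8%, loss ≈ 22499 × 6.8/100 ≈ 1530.
Year 2025: gap = -2.0 × (8.51 - 5.01) = -7%, loss ≈ 22499 × 7/100 ≈ 1575.
Year 2026: gap = -2.0 × (6.14 - 5.01) = -2.26%, loss ≈ 22499 × 2.26/100 ≈ 508.
Total lost output = 1156 + 796 + 1530 + 1575 + 508 = 5565 billion.

$5,565 billion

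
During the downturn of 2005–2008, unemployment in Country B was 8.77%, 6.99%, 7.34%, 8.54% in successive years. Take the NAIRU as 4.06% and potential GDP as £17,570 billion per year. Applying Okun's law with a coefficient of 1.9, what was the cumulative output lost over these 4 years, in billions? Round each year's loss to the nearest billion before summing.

£5,141 billion

Year 2005: gap = -1.9 × (8.77 - 4.06) = -8.949%, loss ≈ 17570 × 8.949/100 ≈ 1572.
Year 2006: gap = -1.9 × (6.99 - 4.06) = -5.567%, loss ≈ 17570 × 5.567/100 ≈ 978.
Year 2007: gap = -1.9 × (7.34 - 4.06) = -6.232%, loss ≈ 17570 × 6.232/100 ≈ 1095.
Year 2008: gap = -1.9 × (8.54 - 4.06) = -8.512%, loss ≈ 17570 × 8.512/100 ≈ 1496.
Total lost output = 1572 + 978 + 1095 + 1496 = 5141 billion.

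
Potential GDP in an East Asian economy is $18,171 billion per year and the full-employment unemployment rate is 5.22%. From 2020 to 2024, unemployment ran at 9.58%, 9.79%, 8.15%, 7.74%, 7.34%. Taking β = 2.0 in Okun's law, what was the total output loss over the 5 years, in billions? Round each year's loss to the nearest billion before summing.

$5,997 billion

Year 2020: gap = -2.0 × (9.58 - 5.22) = -8.72%, loss ≈ 18171 × 8.72/100 ≈ 1585.
Year 2021: gap = -2.0 × (9.79 - 5.22) = -9.14%, loss ≈ 18171 × 9.14/100 ≈ 1661.
Year 2022: gap = -2.0 × (8.15 - 5.22) = -5.86%, loss ≈ 18171 × 5.86/100 ≈ 1065.
Year 2023: gap = -2.0 × (7.74 - 5.22) = -5.04%, loss ≈ 18171 × 5.04/100 ≈ 916.
Year 2024: gap = -2.0 × (7.34 - 5.22) = -4.24%, loss ≈ 18171 × 4.24/100 ≈ 770.
Total lost output = 1585 + 1661 + 1065 + 916 + 770 = 5997 billion.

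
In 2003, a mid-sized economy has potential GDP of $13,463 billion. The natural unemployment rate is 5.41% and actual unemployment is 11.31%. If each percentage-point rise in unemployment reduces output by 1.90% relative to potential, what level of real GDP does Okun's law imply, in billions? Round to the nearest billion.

Unemployment gap = 11.31 - 5.41 = 5.9 points, so the output gap is -1.9 × 5.9 = -11.21%.
Actual GDP = 13463 × (1 - 11.21/100) = 13463 × 0.8879 ≈ 11954 billion.

$11,954 billion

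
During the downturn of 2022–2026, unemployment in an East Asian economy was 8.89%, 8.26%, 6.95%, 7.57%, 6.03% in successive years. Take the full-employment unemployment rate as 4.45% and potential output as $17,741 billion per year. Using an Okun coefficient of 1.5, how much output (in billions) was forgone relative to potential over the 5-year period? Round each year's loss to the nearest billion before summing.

$4,111 billion

Year 2022: gap = -1.5 × (8.89 - 4.45) = -6.66%, loss ≈ 17741 × 6.66/100 ≈ 1182.
Year 2023: gap = -1.5 × (8.26 - 4.45) = -5.715%, loss ≈ 17741 × 5.715/100 ≈ 1014.
Year 2024: gap = -1.5 × (6.95 - 4.45) = -3.75%, loss ≈ 17741 × 3.75/100 ≈ 665.
Year 2025: gap = -1.5 × (7.57 - 4.45) = -4.68%, loss ≈ 17741 × 4.68/100 ≈ 830.
Year 2026: gap = -1.5 × (6.03 - 4.45) = -2.37%, loss ≈ 17741 × 2.37/100 ≈ 420.
Total lost output = 1182 + 1014 + 665 + 830 + 420 = 4111 billion.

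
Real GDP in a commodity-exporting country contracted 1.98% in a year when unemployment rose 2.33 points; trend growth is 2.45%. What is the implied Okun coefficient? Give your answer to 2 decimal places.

Growth form: g_Y = g_Y* - β × Δu, so β = (g_Y* - g_Y)/Δu.
β = (2.45 + 1.98)/2.33 = 4.43/2.33 = 1.90.

β ≈ 1.90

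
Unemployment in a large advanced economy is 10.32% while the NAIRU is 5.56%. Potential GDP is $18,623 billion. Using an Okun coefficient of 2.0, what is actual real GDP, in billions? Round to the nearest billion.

Unemployment gap = 10.32 - 5.56 = 4.76 points, so the output gap is -2 × 4.76 = -9.52%.
Actual GDP = 18623 × (1 - 9.52/100) = 18623 × 0.9048 ≈ 16850 billion.

$16,850 billion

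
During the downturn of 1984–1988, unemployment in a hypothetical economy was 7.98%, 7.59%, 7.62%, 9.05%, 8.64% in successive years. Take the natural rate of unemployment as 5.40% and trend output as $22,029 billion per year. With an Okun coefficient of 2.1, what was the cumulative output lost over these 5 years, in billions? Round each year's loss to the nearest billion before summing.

$6,422 billion

Year 1984: gap = -2.1 × (7.98 - 5.4) = -5.418%, loss ≈ 22029 × 5.418/100 ≈ 1194.
Year 1985: gap = -2.1 × (7.59 - 5.4) = -4.599%, loss ≈ 22029 × 4.599/100 ≈ 1013.
Year 1986: gap = -2.1 × (7.62 - 5.4) = -4.662%, loss ≈ 22029 × 4.662/100 ≈ 1027.
Year 1987: gap = -2.1 × (9.05 - 5.4) = -7.665%, loss ≈ 22029 × 7.665/100 ≈ 1689.
Year 1988: gap = -2.1 × (8.64 - 5.4) = -6.804%, loss ≈ 22029 × 6.804/100 ≈ 1499.
Total lost output = 1194 + 1013 + 1027 + 1689 + 1499 = 6422 billion.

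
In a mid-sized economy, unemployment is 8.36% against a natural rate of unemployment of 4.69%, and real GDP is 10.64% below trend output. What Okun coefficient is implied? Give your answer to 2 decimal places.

β ≈ 2.90

Okun's law: output gap = -β × (u - u*).
-10.64 = -β × (8.36 - 4.69) = -β × 3.67, so β = 10.64/3.67 = 2.90.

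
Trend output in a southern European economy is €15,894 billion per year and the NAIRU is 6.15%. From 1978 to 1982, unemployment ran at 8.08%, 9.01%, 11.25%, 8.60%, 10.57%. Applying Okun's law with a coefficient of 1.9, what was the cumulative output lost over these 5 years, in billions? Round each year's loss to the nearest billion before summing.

Year 1978: gap = -1.9 × (8.08 - 6.15) = -3.667%, loss ≈ 15894 × 3.667/100 ≈ 583.
Year 1979: gap = -1.9 × (9.01 - 6.15) = -5.434%, loss ≈ 15894 × 5.434/100 ≈ 864.
Year 1980: gap = -1.9 × (11.25 - 6.15) = -9.69%, loss ≈ 15894 × 9.69/100 ≈ 1540.
Year 1981: gap = -1.9 × (8.6 - 6.15) = -4.655%, loss ≈ 15894 × 4.655/100 ≈ 740.
Year 1982: gap = -1.9 × (10.57 - 6.15) = -8.398%, loss ≈ 15894 × 8.398/100 ≈ 1335.
Total lost output = 583 + 864 + 1540 + 740 + 1335 = 5062 billion.

€5,062 billion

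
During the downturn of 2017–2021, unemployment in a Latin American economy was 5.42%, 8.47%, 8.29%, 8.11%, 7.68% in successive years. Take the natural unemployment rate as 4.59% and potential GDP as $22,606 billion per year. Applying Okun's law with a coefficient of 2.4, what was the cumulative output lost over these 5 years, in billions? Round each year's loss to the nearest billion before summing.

Year 2017: gap = -2.4 × (5.42 - 4.59) = -1.992%, loss ≈ 22606 × 1.992/100 ≈ 450.
Year 2018: gap = -2.4 × (8.47 - 4.59) = -9.312%, loss ≈ 22606 × 9.312/100 ≈ 2105.
Year 2019: gap = -2.4 × (8.29 - 4.59) = -8.88%, loss ≈ 22606 × 8.88/100 ≈ 2007.
Year 2020: gap = -2.4 × (8.11 - 4.59) = -8.448%, loss ≈ 22606 × 8.448/100 ≈ 1910.
Year 2021: gap = -2.4 × (7.68 - 4.59) = -7.416%, loss ≈ 22606 × 7.416/100 ≈ 1676.
Total lost output = 450 + 2105 + 2007 + 1910 + 1676 = 8148 billion.

$8,148 billion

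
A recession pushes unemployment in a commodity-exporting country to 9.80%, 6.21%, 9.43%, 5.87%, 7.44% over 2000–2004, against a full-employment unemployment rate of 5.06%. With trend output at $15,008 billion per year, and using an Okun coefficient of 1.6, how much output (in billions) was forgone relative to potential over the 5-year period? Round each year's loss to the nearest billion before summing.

$3,230 billion

Year 2000: gap = -1.6 × (9.8 - 5.06) = -7.584%, loss ≈ 15008 × 7.584/100 ≈ 1138.
Year 2001: gap = -1.6 × (6.21 - 5.06) = -1.84%, loss ≈ 15008 × 1.84/100 ≈ 276.
Year 2002: gap = -1.6 × (9.43 - 5.06) = -6.992%, loss ≈ 15008 × 6.992/100 ≈ 1049.
Year 2003: gap = -1.6 × (5.87 - 5.06) = -1.296%, loss ≈ 15008 × 1.296/100 ≈ 195.
Year 2004: gap = -1.6 × (7.44 - 5.06) = -3.808%, loss ≈ 15008 × 3.808/100 ≈ 572.
Total lost output = 1138 + 276 + 1049 + 195 + 572 = 3230 billion.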